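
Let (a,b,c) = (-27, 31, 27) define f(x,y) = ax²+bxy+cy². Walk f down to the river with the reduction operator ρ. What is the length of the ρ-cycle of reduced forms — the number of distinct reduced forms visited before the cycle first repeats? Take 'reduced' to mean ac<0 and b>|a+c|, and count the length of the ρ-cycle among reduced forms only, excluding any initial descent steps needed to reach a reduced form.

D = 3877, ⌊√D⌋ = 62
river: ρ → (27,23,-31)
river: ρ → (-31,39,19)
river: ρ → (19,37,-33)
river: ρ → (-33,29,23)
river: ρ → (23,17,-39)
river: ρ → (-39,61,1)
river: ρ → (1,61,-39)
river: ρ → (-39,17,23)
river: ρ → (23,29,-33)
river: ρ → (-33,37,19)
river: ρ → (19,39,-31)
river: ρ → (-31,23,27)
river: ρ → (27,31,-27)
river: ρ → (-27,23,31)
river: ρ → (31,39,-19)
river: ρ → (-19,37,33)
river: ρ → (33,29,-23)
river: ρ → (-23,17,39)
river: ρ → (39,61,-1)
river: ρ → (-1,61,39)
river: ρ → (39,17,-23)
river: ρ → (-23,29,33)
river: ρ → (33,37,-19)
river: ρ → (-19,39,31)
river: ρ → (31,23,-27)
river: ρ → (-27,31,27)
ρ-cycle length = 26 (tail of 0 descent steps not counted)

26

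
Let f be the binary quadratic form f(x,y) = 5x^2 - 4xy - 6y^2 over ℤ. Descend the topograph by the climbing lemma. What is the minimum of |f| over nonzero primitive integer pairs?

descent: ρ → (-6,4,5)  [lands on river]
river: ρ → (5,6,-5)
river: ρ → (-5,4,6)
river: ρ → (6,8,-3)
river: ρ → (-3,10,3)
river: ρ → (3,8,-6)
closes: descent 1, river 6
min |a| on river = 3

3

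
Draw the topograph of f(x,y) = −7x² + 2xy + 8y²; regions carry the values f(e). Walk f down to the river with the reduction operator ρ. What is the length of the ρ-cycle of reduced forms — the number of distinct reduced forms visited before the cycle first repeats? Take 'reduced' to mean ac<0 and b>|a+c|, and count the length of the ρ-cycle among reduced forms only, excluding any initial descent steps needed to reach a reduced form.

D = 228, ⌊√D⌋ = 15
river: ρ → (8,14,-1)
river: ρ → (-1,14,8)
river: ρ → (8,2,-7)
river: ρ → (-7,12,3)
river: ρ → (3,12,-7)
river: ρ → (-7,2,8)
ρ-cycle length = 6 (tail of 0 descent steps not counted)

6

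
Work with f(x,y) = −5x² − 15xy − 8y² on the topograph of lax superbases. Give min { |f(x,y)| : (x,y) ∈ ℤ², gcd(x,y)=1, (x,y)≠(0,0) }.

descent: ρ → (-8,-1,2)
descent: ρ → (2,5,-5)  [lands on river]
river: ρ → (-5,5,2)
river: ρ → (2,7,-2)
river: ρ → (-2,5,5)
river: ρ → (5,5,-2)
river: ρ → (-2,7,2)
closes: descent 2, river 6
min |a| on river = 2

2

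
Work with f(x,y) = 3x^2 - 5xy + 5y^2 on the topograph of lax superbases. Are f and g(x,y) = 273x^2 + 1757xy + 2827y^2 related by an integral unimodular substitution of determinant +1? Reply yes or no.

D₁ = -35, D₂ = -35
f: translate: b→1 (≡-5 mod 6), so (3,-5,5)→(3,1,3)
f: reduced (well bottom): (3,1,3) with a≤c, −a<b≤a
g: translate: b→119 (≡1757 mod 546), so (273,1757,2827)→(273,119,13)
g: flip: (273,119,13)→(13,-119,273)
g: translate: b→11 (≡-119 mod 26), so (13,-119,273)→(13,11,3)
g: flip: (13,11,3)→(3,-11,13)
g: translate: b→1 (≡-11 mod 6), so (3,-11,13)→(3,1,3)
g: reduced (well bottom): (3,1,3) with a≤c, −a<b≤a
reduced forms (3, 1, 3) vs (3, 1, 3) ⇒ equivalent

yes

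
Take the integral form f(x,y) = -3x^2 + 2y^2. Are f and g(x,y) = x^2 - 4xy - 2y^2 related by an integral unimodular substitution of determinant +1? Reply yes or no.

D₁ = 24, D₂ = 24
river cycle of f (length 2): (2, 4, -1), (-1, 4, 2)
river cycle of g (length 2): (-2, 4, 1), (1, 4, -2)
cycles differ ⇒ inequivalent

no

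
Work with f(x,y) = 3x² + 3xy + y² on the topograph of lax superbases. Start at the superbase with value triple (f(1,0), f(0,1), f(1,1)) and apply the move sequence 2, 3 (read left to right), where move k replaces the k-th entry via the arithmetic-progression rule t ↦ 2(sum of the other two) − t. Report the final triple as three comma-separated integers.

start (3,1,7) = (f(1,0),f(0,1),f(1,1))
replace slot 2: 2·(3+7) − 1 = 19 → (3,19,7)
replace slot 3: 2·(3+19) − 7 = 37 → (3,19,37)

3,19,37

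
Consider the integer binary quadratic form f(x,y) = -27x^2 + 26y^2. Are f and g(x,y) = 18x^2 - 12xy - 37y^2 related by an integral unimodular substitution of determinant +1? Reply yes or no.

D₁ = 2808, D₂ = 2808
river cycle of f (length 2): (26, 52, -1), (-1, 52, 26)
river cycle of g (length 4): (18, 24, -31), (-31, 38, 11), (11, 50, -7), (-7, 48, 18)
cycles differ ⇒ inequivalent

no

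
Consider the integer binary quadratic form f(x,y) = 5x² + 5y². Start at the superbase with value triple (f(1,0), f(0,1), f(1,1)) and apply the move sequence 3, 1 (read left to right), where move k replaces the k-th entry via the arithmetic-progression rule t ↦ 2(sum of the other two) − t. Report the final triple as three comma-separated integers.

start (5,5,10) = (f(1,0),f(0,1),f(1,1))
replace slot 3: 2·(5+5) − 10 = 10 → (5,5,10)
replace slot 1: 2·(5+10) − 5 = 25 → (25,5,10)

25,5,10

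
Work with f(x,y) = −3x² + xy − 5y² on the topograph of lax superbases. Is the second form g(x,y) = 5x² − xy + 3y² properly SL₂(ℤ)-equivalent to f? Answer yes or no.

D₁ = -59, D₂ = -59
f is negative-definite; reduce −f:
−f: reduced (well bottom): (3,-1,5) with a≤c, −a<b≤a
flip sign back: reduced form of f is (-3,1,-5)
g: flip: (5,-1,3)→(3,1,5)
g: reduced (well bottom): (3,1,5) with a≤c, −a<b≤a
reduced forms (-3, 1, -5) vs (3, 1, 5) ⇒ inequivalent

no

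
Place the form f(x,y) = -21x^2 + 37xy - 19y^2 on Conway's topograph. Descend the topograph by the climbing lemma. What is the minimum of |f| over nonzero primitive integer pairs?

translate: b→5 (≡-37 mod 42), so (21,-37,19)→(21,5,3)
flip: (21,5,3)→(3,-5,21)
translate: b→1 (≡-5 mod 6), so (3,-5,21)→(3,1,19)
reduced (well bottom): (3,1,19) with a≤c, −a<b≤a
well minimum |f| = |-3| = 3 (negative-definite)

3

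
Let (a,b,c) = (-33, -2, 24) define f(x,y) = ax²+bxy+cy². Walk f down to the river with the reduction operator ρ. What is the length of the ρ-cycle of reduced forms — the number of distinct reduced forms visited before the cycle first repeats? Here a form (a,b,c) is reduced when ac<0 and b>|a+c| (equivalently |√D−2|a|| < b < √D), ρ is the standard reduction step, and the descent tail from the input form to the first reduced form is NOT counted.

D = 3172, ⌊√D⌋ = 56
descent: ρ → (24,50,-7)  [lands on river]
river: ρ → (-7,48,31)
river: ρ → (31,14,-24)
river: ρ → (-24,34,21)
river: ρ → (21,50,-8)
river: ρ → (-8,46,33)
river: ρ → (33,20,-21)
river: ρ → (-21,22,32)
river: ρ → (32,42,-11)
river: ρ → (-11,46,24)
ρ-cycle length = 10 (tail of 1 descent step not counted)

10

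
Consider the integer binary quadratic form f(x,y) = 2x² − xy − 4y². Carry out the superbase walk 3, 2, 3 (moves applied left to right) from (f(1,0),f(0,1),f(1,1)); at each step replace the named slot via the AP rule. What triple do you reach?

start (2,-4,-3) = (f(1,0),f(0,1),f(1,1))
replace slot 3: 2·(2+(-4)) − (-3) = -1 → (2,-4,-1)
replace slot 2: 2·(2+(-1)) − (-4) = 6 → (2,6,-1)
replace slot 3: 2·(2+6) − (-1) = 17 → (2,6,17)

2,6,17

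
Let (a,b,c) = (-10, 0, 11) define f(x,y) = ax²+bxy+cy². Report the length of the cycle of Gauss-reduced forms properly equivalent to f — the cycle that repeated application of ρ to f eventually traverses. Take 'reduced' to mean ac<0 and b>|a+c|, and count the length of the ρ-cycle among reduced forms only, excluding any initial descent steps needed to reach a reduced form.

D = 440, ⌊√D⌋ = 20
descent: ρ → (11,0,-10)
descent: ρ → (-10,20,1)  [lands on river]
river: ρ → (1,20,-10)
ρ-cycle length = 2 (tail of 2 descent steps not counted)

2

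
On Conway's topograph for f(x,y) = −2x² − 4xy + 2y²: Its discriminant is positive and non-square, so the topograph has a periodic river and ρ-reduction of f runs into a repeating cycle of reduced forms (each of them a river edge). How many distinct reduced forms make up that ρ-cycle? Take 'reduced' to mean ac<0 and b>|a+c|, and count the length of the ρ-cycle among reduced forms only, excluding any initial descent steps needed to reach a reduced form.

D = 32, ⌊√D⌋ = 5
descent: ρ → (2,4,-2)  [lands on river]
river: ρ → (-2,4,2)
ρ-cycle length = 2 (tail of 1 descent step not counted)

2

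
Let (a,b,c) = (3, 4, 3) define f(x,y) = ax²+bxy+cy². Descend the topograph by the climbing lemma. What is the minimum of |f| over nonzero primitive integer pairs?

translate: b→-2 (≡4 mod 6), so (3,4,3)→(3,-2,2)
flip: (3,-2,2)→(2,2,3)
reduced (well bottom): (2,2,3) with a≤c, −a<b≤a
well minimum = a = 2

2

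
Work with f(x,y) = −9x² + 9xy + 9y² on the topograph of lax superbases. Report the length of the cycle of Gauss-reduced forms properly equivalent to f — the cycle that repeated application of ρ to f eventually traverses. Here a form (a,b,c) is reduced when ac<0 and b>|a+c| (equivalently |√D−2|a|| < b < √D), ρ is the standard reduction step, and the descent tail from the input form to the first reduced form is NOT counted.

D = 405, ⌊√D⌋ = 20
river: ρ → (9,9,-9)
river: ρ → (-9,9,9)
ρ-cycle length = 2 (tail of 0 descent steps not counted)

2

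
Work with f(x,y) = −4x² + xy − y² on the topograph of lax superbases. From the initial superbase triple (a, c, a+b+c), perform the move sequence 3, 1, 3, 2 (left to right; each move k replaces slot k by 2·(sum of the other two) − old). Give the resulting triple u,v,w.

start (-4,-1,-4) = (f(1,0),f(0,1),f(1,1))
replace slot 3: 2·((-4)+(-1)) − (-4) = -6 → (-4,-1,-6)
replace slot 1: 2·((-1)+(-6)) − (-4) = -10 → (-10,-1,-6)
replace slot 3: 2·((-10)+(-1)) − (-6) = -16 → (-10,-1,-16)
replace slot 2: 2·((-10)+(-16)) − (-1) = -51 → (-10,-51,-16)

-10,-51,-16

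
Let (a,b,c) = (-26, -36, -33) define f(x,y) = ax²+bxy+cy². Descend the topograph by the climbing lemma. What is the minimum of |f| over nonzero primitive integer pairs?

translate: b→-16 (≡36 mod 52), so (26,36,33)→(26,-16,23)
flip: (26,-16,23)→(23,16,26)
reduced (well bottom): (23,16,26) with a≤c, −a<b≤a
well minimum |f| = |-23| = 23 (negative-definite)

23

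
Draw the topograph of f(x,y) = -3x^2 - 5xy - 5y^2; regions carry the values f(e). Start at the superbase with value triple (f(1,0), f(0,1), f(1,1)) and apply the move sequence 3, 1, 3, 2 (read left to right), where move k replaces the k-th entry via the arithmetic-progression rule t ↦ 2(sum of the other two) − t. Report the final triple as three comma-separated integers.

start (-3,-5,-13) = (f(1,0),f(0,1),f(1,1))
replace slot 3: 2·((-3)+(-5)) − (-13) = -3 → (-3,-5,-3)
replace slot 1: 2·((-5)+(-3)) − (-3) = -13 → (-13,-5,-3)
replace slot 3: 2·((-13)+(-5)) − (-3) = -33 → (-13,-5,-33)
replace slot 2: 2·((-13)+(-33)) − (-5) = -87 → (-13,-87,-33)

-13,-87,-33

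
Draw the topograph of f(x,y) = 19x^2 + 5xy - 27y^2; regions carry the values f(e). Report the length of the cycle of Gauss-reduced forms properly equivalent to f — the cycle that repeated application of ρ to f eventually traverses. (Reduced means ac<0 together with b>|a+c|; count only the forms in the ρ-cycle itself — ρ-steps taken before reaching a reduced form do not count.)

D = 2077, ⌊√D⌋ = 45
descent: ρ → (-27,-5,19)
descent: ρ → (19,43,-3)  [lands on river]
river: ρ → (-3,41,33)
river: ρ → (33,25,-11)
river: ρ → (-11,41,9)
river: ρ → (9,31,-31)
river: ρ → (-31,31,9)
river: ρ → (9,41,-11)
river: ρ → (-11,25,33)
river: ρ → (33,41,-3)
river: ρ → (-3,43,19)
river: ρ → (19,33,-13)
river: ρ → (-13,45,1)
river: ρ → (1,45,-13)
river: ρ → (-13,33,19)
ρ-cycle length = 14 (tail of 2 descent steps not counted)

14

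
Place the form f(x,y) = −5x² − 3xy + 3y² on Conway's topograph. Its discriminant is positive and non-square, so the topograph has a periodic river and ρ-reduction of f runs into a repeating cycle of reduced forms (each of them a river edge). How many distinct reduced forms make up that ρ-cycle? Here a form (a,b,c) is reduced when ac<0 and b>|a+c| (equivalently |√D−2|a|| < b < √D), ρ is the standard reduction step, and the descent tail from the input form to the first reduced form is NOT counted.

D = 69, ⌊√D⌋ = 8
descent: ρ → (3,3,-5)  [lands on river]
river: ρ → (-5,7,1)
river: ρ → (1,7,-5)
river: ρ → (-5,3,3)
ρ-cycle length = 4 (tail of 1 descent step not counted)

4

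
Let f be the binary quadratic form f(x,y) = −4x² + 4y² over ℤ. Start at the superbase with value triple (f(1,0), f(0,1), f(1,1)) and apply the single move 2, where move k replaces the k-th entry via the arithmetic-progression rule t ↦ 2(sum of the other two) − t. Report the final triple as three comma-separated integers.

start (-4,4,0) = (f(1,0),f(0,1),f(1,1))
replace slot 2: 2·((-4)+0) − 4 = -12 → (-4,-12,0)

-4,-12,0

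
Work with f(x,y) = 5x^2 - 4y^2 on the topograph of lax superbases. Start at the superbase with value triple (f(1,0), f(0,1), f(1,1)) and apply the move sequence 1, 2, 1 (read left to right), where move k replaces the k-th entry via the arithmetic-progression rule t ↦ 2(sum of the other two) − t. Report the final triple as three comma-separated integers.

start (5,-4,1) = (f(1,0),f(0,1),f(1,1))
replace slot 1: 2·((-4)+1) − 5 = -11 → (-11,-4,1)
replace slot 2: 2·((-11)+1) − (-4) = -16 → (-11,-16,1)
replace slot 1: 2·((-16)+1) − (-11) = -19 → (-19,-16,1)

-19,-16,1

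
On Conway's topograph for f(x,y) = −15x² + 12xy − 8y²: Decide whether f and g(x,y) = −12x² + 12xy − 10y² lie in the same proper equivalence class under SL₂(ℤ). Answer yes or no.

D₁ = -336, D₂ = -336
f is negative-definite; reduce −f:
−f: flip: (15,-12,8)→(8,12,15)
−f: translate: b→-4 (≡12 mod 16), so (8,12,15)→(8,-4,11)
−f: reduced (well bottom): (8,-4,11) with a≤c, −a<b≤a
flip sign back: reduced form of f is (-8,4,-11)
g is negative-definite; reduce −g:
−g: translate: b→12 (≡-12 mod 24), so (12,-12,10)→(12,12,10)
−g: flip: (12,12,10)→(10,-12,12)
−g: translate: b→8 (≡-12 mod 20), so (10,-12,12)→(10,8,10)
−g: reduced (well bottom): (10,8,10) with a≤c, −a<b≤a
flip sign back: reduced form of g is (-10,-8,-10)
reduced forms (-8, 4, -11) vs (-10, -8, -10) ⇒ inequivalent

no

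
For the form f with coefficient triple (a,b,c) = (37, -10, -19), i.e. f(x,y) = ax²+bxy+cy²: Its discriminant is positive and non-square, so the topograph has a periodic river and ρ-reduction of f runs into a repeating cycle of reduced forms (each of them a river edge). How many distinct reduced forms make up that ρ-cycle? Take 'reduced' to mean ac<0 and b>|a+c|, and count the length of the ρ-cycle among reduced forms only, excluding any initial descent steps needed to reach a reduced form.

D = 2912, ⌊√D⌋ = 53
descent: ρ → (-19,48,8)  [lands on river]
river: ρ → (8,48,-19)
river: ρ → (-19,28,28)
river: ρ → (28,28,-19)
ρ-cycle length = 4 (tail of 1 descent step not counted)

4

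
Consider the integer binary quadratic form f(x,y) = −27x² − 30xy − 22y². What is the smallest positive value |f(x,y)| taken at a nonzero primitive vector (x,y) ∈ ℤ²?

translate: b→-24 (≡30 mod 54), so (27,30,22)→(27,-24,19)
flip: (27,-24,19)→(19,24,27)
translate: b→-14 (≡24 mod 38), so (19,24,27)→(19,-14,22)
reduced (well bottom): (19,-14,22) with a≤c, −a<b≤a
well minimum |f| = |-19| = 19 (negative-definite)

19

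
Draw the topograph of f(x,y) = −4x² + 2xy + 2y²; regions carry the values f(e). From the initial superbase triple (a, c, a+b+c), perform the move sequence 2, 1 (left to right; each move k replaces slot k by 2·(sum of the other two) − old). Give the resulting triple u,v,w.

start (-4,2,0) = (f(1,0),f(0,1),f(1,1))
replace slot 2: 2·((-4)+0) − 2 = -10 → (-4,-10,0)
replace slot 1: 2·((-10)+0) − (-4) = -16 → (-16,-10,0)

-16,-10,0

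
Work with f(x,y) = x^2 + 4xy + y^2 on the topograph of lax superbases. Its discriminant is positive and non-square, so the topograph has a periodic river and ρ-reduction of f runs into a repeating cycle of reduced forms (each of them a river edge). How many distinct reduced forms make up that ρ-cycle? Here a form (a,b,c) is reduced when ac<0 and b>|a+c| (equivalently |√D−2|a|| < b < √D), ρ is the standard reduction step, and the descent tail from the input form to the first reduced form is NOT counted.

D = 12, ⌊√D⌋ = 3
descent: ρ → (1,2,-2)  [lands on river]
river: ρ → (-2,2,1)
ρ-cycle length = 2 (tail of 1 descent step not counted)

2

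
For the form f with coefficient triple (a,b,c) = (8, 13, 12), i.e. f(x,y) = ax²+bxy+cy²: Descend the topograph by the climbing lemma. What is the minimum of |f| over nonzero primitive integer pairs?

translate: b→-3 (≡13 mod 16), so (8,13,12)→(8,-3,7)
flip: (8,-3,7)→(7,3,8)
reduced (well bottom): (7,3,8) with a≤c, −a<b≤a
well minimum = a = 7

7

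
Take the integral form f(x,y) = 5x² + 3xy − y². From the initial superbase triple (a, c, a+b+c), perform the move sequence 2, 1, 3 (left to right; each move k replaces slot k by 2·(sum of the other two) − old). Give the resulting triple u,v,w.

start (5,-1,7) = (f(1,0),f(0,1),f(1,1))
replace slot 2: 2·(5+7) − (-1) = 25 → (5,25,7)
replace slot 1: 2·(25+7) − 5 = 59 → (59,25,7)
replace slot 3: 2·(59+25) − 7 = 161 → (59,25,161)

59,25,161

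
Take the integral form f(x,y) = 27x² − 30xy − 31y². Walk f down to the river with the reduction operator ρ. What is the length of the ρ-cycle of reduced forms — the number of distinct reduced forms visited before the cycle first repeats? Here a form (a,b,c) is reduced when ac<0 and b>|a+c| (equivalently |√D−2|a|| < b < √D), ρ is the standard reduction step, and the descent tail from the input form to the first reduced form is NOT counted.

D = 4248, ⌊√D⌋ = 65
descent: ρ → (-31,30,27)  [lands on river]
river: ρ → (27,24,-34)
river: ρ → (-34,44,17)
river: ρ → (17,58,-13)
river: ρ → (-13,46,41)
river: ρ → (41,36,-18)
river: ρ → (-18,36,41)
river: ρ → (41,46,-13)
river: ρ → (-13,58,17)
river: ρ → (17,44,-34)
river: ρ → (-34,24,27)
river: ρ → (27,30,-31)
river: ρ → (-31,32,26)
river: ρ → (26,20,-37)
river: ρ → (-37,54,9)
river: ρ → (9,54,-37)
river: ρ → (-37,20,26)
river: ρ → (26,32,-31)
ρ-cycle length = 18 (tail of 1 descent step not counted)

18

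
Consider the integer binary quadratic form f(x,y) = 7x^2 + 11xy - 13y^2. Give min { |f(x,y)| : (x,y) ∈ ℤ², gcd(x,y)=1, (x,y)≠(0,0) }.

river: ρ → (-13,15,5)
river: ρ → (5,15,-13)
river: ρ → (-13,11,7)
river: ρ → (7,17,-7)
river: ρ → (-7,11,13)
river: ρ → (13,15,-5)
river: ρ → (-5,15,13)
river: ρ → (13,11,-7)
river: ρ → (-7,17,7)
river: ρ → (7,11,-13)
closes: descent 0, river 10
min |a| on river = 5

5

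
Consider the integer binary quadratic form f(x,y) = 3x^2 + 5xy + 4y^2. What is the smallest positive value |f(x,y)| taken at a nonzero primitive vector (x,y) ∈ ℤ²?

translate: b→-1 (≡5 mod 6), so (3,5,4)→(3,-1,2)
flip: (3,-1,2)→(2,1,3)
reduced (well bottom): (2,1,3) with a≤c, −a<b≤a
well minimum = a = 2

2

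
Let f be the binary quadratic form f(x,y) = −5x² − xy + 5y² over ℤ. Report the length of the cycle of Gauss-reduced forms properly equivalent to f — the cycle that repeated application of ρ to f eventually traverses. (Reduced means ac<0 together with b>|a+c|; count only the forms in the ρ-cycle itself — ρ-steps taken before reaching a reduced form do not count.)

D = 101, ⌊√D⌋ = 10
descent: ρ → (5,1,-5)  [lands on river]
river: ρ → (-5,9,1)
river: ρ → (1,9,-5)
river: ρ → (-5,1,5)
river: ρ → (5,9,-1)
river: ρ → (-1,9,5)
ρ-cycle length = 6 (tail of 1 descent step not counted)

6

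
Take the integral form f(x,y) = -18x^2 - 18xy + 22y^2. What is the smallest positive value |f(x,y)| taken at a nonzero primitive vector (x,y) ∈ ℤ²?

descent: ρ → (22,18,-18)  [lands on river]
river: ρ → (-18,18,22)
river: ρ → (22,26,-14)
river: ρ → (-14,30,18)
river: ρ → (18,42,-2)
river: ρ → (-2,42,18)
river: ρ → (18,30,-14)
river: ρ → (-14,26,22)
closes: descent 1, river 8
min |a| on river = 2

2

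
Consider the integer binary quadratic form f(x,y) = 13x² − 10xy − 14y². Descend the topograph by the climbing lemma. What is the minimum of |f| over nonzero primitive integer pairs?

descent: ρ → (-14,10,13)  [lands on river]
river: ρ → (13,16,-11)
river: ρ → (-11,28,1)
river: ρ → (1,28,-11)
river: ρ → (-11,16,13)
river: ρ → (13,10,-14)
river: ρ → (-14,18,9)
river: ρ → (9,18,-14)
closes: descent 1, river 8
min |a| on river = 1

1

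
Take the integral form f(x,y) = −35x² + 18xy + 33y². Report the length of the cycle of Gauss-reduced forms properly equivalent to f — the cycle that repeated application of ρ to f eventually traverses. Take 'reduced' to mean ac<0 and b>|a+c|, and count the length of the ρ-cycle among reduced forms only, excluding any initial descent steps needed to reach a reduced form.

D = 4944, ⌊√D⌋ = 70
river: ρ → (33,48,-20)
river: ρ → (-20,32,49)
river: ρ → (49,66,-3)
river: ρ → (-3,66,49)
river: ρ → (49,32,-20)
river: ρ → (-20,48,33)
river: ρ → (33,18,-35)
river: ρ → (-35,52,16)
river: ρ → (16,44,-47)
river: ρ → (-47,50,13)
river: ρ → (13,54,-39)
river: ρ → (-39,24,28)
river: ρ → (28,32,-35)
river: ρ → (-35,38,25)
river: ρ → (25,62,-11)
river: ρ → (-11,70,1)
river: ρ → (1,70,-11)
river: ρ → (-11,62,25)
river: ρ → (25,38,-35)
river: ρ → (-35,32,28)
river: ρ → (28,24,-39)
river: ρ → (-39,54,13)
river: ρ → (13,50,-47)
river: ρ → (-47,44,16)
river: ρ → (16,52,-35)
river: ρ → (-35,18,33)
ρ-cycle length = 26 (tail of 0 descent steps not counted)

26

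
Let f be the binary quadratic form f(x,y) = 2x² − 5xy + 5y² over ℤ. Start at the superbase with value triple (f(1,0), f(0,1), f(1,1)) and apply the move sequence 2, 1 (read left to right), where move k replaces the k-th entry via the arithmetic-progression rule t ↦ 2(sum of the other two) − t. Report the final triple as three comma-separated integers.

start (2,5,2) = (f(1,0),f(0,1),f(1,1))
replace slot 2: 2·(2+2) − 5 = 3 → (2,3,2)
replace slot 1: 2·(3+2) − 2 = 8 → (8,3,2)

8,3,2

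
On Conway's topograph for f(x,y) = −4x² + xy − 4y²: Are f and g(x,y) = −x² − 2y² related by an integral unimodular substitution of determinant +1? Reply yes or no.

D₁ = -63, D₂ = -8
discriminants differ ⇒ not SL₂(ℤ)-equivalent

no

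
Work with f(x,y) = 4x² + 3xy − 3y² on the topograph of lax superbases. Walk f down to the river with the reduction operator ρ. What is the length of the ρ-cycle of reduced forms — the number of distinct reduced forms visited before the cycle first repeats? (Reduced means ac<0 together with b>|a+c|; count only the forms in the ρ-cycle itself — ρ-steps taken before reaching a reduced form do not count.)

D = 57, ⌊√D⌋ = 7
river: ρ → (-3,3,4)
river: ρ → (4,5,-2)
river: ρ → (-2,7,1)
river: ρ → (1,7,-2)
river: ρ → (-2,5,4)
river: ρ → (4,3,-3)
ρ-cycle length = 6 (tail of 0 descent steps not counted)

6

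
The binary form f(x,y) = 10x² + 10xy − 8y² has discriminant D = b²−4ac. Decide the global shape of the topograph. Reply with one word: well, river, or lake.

D = b²−4ac = 10² − 4·10·(-8) = 420
D > 0 non-square ⇒ indefinite ⇒ periodic river

river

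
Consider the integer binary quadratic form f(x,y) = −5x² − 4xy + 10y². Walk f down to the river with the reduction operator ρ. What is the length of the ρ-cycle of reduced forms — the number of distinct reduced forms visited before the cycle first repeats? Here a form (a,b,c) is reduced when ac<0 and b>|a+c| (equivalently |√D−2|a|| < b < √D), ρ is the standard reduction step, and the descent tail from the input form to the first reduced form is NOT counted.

D = 216, ⌊√D⌋ = 14
descent: ρ → (10,4,-5)
descent: ρ → (-5,6,9)  [lands on river]
river: ρ → (9,12,-2)
river: ρ → (-2,12,9)
river: ρ → (9,6,-5)
river: ρ → (-5,14,1)
river: ρ → (1,14,-5)
ρ-cycle length = 6 (tail of 2 descent steps not counted)

6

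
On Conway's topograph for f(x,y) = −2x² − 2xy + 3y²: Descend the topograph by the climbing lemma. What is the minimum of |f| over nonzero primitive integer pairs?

descent: ρ → (3,2,-2)  [lands on river]
river: ρ → (-2,2,3)
river: ρ → (3,4,-1)
river: ρ → (-1,4,3)
closes: descent 1, river 4
min |a| on river = 1

1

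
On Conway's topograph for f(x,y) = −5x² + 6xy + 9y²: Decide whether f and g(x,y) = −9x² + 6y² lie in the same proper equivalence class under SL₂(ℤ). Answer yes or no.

D₁ = 216, D₂ = 216
river cycle of f (length 6): (9, 12, -2), (-2, 12, 9), (9, 6, -5), (-5, 14, 1), (1, 14, -5), (-5, 6, 9)
river cycle of g (length 2): (6, 12, -3), (-3, 12, 6)
cycles differ ⇒ inequivalent

no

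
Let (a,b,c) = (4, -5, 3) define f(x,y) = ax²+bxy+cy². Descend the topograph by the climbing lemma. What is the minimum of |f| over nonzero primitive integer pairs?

translate: b→3 (≡-5 mod 8), so (4,-5,3)→(4,3,2)
flip: (4,3,2)→(2,-3,4)
translate: b→1 (≡-3 mod 4), so (2,-3,4)→(2,1,3)
reduced (well bottom): (2,1,3) with a≤c, −a<b≤a
well minimum = a = 2

2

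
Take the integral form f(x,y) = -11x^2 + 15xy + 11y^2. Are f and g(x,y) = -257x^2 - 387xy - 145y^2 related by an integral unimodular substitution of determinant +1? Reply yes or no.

D₁ = 709, D₂ = 709
river cycle of f (length 34): (11, 7, -15), (-15, 23, 3), (3, 25, -7), (-7, 17, 15), (15, 13, -9), (-9, 23, 5), (5, 17, -21), (-21, 25, 1), (1, 25, -21), (-21, 17, 5), … (24 more)
river cycle of g (length 34): (-15, 23, 3), (3, 25, -7), (-7, 17, 15), (15, 13, -9), (-9, 23, 5), (5, 17, -21), (-21, 25, 1), (1, 25, -21), (-21, 17, 5), (5, 23, -9), … (24 more)
cycles coincide ⇒ equivalent

yes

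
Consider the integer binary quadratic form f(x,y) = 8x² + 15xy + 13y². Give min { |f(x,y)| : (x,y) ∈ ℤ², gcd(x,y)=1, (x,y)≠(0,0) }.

translate: b→-1 (≡15 mod 16), so (8,15,13)→(8,-1,6)
flip: (8,-1,6)→(6,1,8)
reduced (well bottom): (6,1,8) with a≤c, −a<b≤a
well minimum = a = 6

6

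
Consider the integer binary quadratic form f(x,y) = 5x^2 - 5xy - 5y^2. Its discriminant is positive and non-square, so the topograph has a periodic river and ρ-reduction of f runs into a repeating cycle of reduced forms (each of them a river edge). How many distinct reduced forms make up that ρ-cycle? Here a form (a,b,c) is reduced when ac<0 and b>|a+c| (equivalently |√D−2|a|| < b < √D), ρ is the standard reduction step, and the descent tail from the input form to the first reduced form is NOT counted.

D = 125, ⌊√D⌋ = 11
descent: ρ → (-5,5,5)  [lands on river]
river: ρ → (5,5,-5)
ρ-cycle length = 2 (tail of 1 descent step not counted)

2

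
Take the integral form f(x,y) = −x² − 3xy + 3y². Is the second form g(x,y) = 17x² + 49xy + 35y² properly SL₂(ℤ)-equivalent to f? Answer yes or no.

D₁ = 21, D₂ = 21
river cycle of f (length 2): (3, 3, -1), (-1, 3, 3)
river cycle of g (length 2): (3, 3, -1), (-1, 3, 3)
cycles coincide ⇒ equivalent

yes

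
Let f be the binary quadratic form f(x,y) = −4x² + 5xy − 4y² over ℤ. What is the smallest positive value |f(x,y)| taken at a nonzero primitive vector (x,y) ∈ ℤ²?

translate: b→3 (≡-5 mod 8), so (4,-5,4)→(4,3,3)
flip: (4,3,3)→(3,-3,4)
translate: b→3 (≡-3 mod 6), so (3,-3,4)→(3,3,4)
reduced (well bottom): (3,3,4) with a≤c, −a<b≤a
well minimum |f| = |-3| = 3 (negative-definite)

3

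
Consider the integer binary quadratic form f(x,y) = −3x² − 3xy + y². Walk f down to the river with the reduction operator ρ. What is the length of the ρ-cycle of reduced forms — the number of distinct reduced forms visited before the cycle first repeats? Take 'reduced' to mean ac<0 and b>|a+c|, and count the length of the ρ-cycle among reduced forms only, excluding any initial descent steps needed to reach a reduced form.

D = 21, ⌊√D⌋ = 4
descent: ρ → (1,3,-3)  [lands on river]
river: ρ → (-3,3,1)
ρ-cycle length = 2 (tail of 1 descent step not counted)

2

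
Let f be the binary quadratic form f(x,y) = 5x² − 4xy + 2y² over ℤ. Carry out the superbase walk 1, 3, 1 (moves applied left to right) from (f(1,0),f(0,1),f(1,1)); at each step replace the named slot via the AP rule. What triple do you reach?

start (5,2,3) = (f(1,0),f(0,1),f(1,1))
replace slot 1: 2·(2+3) − 5 = 5 → (5,2,3)
replace slot 3: 2·(5+2) − 3 = 11 → (5,2,11)
replace slot 1: 2·(2+11) − 5 = 21 → (21,2,11)

21,2,11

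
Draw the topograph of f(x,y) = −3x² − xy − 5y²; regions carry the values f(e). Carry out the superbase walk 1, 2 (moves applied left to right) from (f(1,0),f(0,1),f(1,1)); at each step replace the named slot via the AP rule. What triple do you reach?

start (-3,-5,-9) = (f(1,0),f(0,1),f(1,1))
replace slot 1: 2·((-5)+(-9)) − (-3) = -25 → (-25,-5,-9)
replace slot 2: 2·((-25)+(-9)) − (-5) = -63 → (-25,-63,-9)

-25,-63,-9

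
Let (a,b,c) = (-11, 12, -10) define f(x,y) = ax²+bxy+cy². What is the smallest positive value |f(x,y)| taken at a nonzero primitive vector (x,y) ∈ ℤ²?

translate: b→10 (≡-12 mod 22), so (11,-12,10)→(11,10,9)
flip: (11,10,9)→(9,-10,11)
translate: b→8 (≡-10 mod 18), so (9,-10,11)→(9,8,10)
reduced (well bottom): (9,8,10) with a≤c, −a<b≤a
well minimum |f| = |-9| = 9 (negative-definite)

9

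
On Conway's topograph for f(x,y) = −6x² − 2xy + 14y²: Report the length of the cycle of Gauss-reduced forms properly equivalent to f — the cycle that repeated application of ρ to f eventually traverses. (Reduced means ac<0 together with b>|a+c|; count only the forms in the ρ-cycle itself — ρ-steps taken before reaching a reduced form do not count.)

D = 340, ⌊√D⌋ = 18
descent: ρ → (14,2,-6)
descent: ρ → (-6,10,10)  [lands on river]
river: ρ → (10,10,-6)
river: ρ → (-6,14,6)
river: ρ → (6,10,-10)
river: ρ → (-10,10,6)
river: ρ → (6,14,-6)
ρ-cycle length = 6 (tail of 2 descent steps not counted)

6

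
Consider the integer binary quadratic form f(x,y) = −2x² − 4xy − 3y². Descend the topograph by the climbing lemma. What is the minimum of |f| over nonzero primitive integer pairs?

translate: b→0 (≡4 mod 4), so (2,4,3)→(2,0,1)
flip: (2,0,1)→(1,0,2)
reduced (well bottom): (1,0,2) with a≤c, −a<b≤a
well minimum |f| = |-1| = 1 (negative-definite)

1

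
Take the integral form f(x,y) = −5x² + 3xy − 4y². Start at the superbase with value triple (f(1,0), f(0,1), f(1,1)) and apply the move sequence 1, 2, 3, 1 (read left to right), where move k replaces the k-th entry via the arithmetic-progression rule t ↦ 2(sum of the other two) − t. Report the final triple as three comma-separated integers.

start (-5,-4,-6) = (f(1,0),f(0,1),f(1,1))
replace slot 1: 2·((-4)+(-6)) − (-5) = -15 → (-15,-4,-6)
replace slot 2: 2·((-15)+(-6)) − (-4) = -38 → (-15,-38,-6)
replace slot 3: 2·((-15)+(-38)) − (-6) = -100 → (-15,-38,-100)
replace slot 1: 2·((-38)+(-100)) − (-15) = -261 → (-261,-38,-100)

-261,-38,-100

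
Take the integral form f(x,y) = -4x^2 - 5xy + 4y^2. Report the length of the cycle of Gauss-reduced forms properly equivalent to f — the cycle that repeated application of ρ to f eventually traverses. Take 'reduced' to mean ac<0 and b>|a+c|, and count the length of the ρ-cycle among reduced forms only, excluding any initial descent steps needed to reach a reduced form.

D = 89, ⌊√D⌋ = 9
descent: ρ → (4,5,-4)  [lands on river]
river: ρ → (-4,3,5)
river: ρ → (5,7,-2)
river: ρ → (-2,9,1)
river: ρ → (1,9,-2)
river: ρ → (-2,7,5)
river: ρ → (5,3,-4)
river: ρ → (-4,5,4)
river: ρ → (4,3,-5)
river: ρ → (-5,7,2)
river: ρ → (2,9,-1)
river: ρ → (-1,9,2)
river: ρ → (2,7,-5)
river: ρ → (-5,3,4)
ρ-cycle length = 14 (tail of 1 descent step not counted)

14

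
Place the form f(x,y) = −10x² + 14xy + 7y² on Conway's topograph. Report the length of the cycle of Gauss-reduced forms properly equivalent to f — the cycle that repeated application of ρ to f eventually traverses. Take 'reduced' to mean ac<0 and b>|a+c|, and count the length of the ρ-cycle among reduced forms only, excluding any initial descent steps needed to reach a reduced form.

D = 476, ⌊√D⌋ = 21
river: ρ → (7,14,-10)
river: ρ → (-10,6,11)
river: ρ → (11,16,-5)
river: ρ → (-5,14,14)
river: ρ → (14,14,-5)
river: ρ → (-5,16,11)
river: ρ → (11,6,-10)
river: ρ → (-10,14,7)
ρ-cycle length = 8 (tail of 0 descent steps not counted)

8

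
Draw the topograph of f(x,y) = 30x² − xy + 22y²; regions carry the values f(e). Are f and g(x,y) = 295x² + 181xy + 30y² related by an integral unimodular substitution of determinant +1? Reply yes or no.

D₁ = -2639, D₂ = -2639
f: flip: (30,-1,22)→(22,1,30)
f: reduced (well bottom): (22,1,30) with a≤c, −a<b≤a
g: flip: (295,181,30)→(30,-181,295)
g: translate: b→-1 (≡-181 mod 60), so (30,-181,295)→(30,-1,22)
g: flip: (30,-1,22)→(22,1,30)
g: reduced (well bottom): (22,1,30) with a≤c, −a<b≤a
reduced forms (22, 1, 30) vs (22, 1, 30) ⇒ equivalent

yes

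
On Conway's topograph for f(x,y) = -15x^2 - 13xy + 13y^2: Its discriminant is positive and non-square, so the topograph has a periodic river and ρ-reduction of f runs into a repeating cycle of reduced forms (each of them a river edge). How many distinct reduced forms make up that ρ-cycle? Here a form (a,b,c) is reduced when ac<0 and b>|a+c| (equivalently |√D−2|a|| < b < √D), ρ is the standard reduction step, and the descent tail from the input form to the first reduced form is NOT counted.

D = 949, ⌊√D⌋ = 30
descent: ρ → (13,13,-15)  [lands on river]
river: ρ → (-15,17,11)
river: ρ → (11,27,-5)
river: ρ → (-5,23,21)
river: ρ → (21,19,-7)
river: ρ → (-7,23,15)
river: ρ → (15,7,-15)
river: ρ → (-15,23,7)
river: ρ → (7,19,-21)
river: ρ → (-21,23,5)
river: ρ → (5,27,-11)
river: ρ → (-11,17,15)
river: ρ → (15,13,-13)
river: ρ → (-13,13,15)
river: ρ → (15,17,-11)
river: ρ → (-11,27,5)
river: ρ → (5,23,-21)
river: ρ → (-21,19,7)
river: ρ → (7,23,-15)
river: ρ → (-15,7,15)
river: ρ → (15,23,-7)
river: ρ → (-7,19,21)
river: ρ → (21,23,-5)
river: ρ → (-5,27,11)
river: ρ → (11,17,-15)
river: ρ → (-15,13,13)
ρ-cycle length = 26 (tail of 1 descent step not counted)

26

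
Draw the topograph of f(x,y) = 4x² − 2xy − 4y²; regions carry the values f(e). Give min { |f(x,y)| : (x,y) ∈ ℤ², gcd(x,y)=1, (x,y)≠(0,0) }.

descent: ρ → (-4,2,4)  [lands on river]
river: ρ → (4,6,-2)
river: ρ → (-2,6,4)
river: ρ → (4,2,-4)
river: ρ → (-4,6,2)
river: ρ → (2,6,-4)
closes: descent 1, river 6
min |a| on river = 2

2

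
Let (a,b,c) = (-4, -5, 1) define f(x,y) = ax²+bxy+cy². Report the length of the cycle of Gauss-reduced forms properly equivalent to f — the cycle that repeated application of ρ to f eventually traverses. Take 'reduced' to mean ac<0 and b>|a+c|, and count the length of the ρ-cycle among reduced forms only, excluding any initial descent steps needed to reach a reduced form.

D = 41, ⌊√D⌋ = 6
descent: ρ → (1,5,-4)  [lands on river]
river: ρ → (-4,3,2)
river: ρ → (2,5,-2)
river: ρ → (-2,3,4)
river: ρ → (4,5,-1)
river: ρ → (-1,5,4)
river: ρ → (4,3,-2)
river: ρ → (-2,5,2)
river: ρ → (2,3,-4)
river: ρ → (-4,5,1)
ρ-cycle length = 10 (tail of 1 descent step not counted)

10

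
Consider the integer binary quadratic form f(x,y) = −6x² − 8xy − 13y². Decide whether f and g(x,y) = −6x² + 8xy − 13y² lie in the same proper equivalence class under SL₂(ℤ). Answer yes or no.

D₁ = -248, D₂ = -248
f is negative-definite; reduce −f:
−f: translate: b→-4 (≡8 mod 12), so (6,8,13)→(6,-4,11)
−f: reduced (well bottom): (6,-4,11) with a≤c, −a<b≤a
flip sign back: reduced form of f is (-6,4,-11)
g is negative-definite; reduce −g:
−g: translate: b→4 (≡-8 mod 12), so (6,-8,13)→(6,4,11)
−g: reduced (well bottom): (6,4,11) with a≤c, −a<b≤a
flip sign back: reduced form of g is (-6,-4,-11)
reduced forms (-6, 4, -11) vs (-6, -4, -11) ⇒ inequivalent

no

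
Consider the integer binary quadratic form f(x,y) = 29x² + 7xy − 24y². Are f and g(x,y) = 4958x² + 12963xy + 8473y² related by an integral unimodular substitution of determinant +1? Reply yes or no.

D₁ = 2833, D₂ = 2833
river cycle of f (length 102): (-24, 41, 12), (12, 31, -39), (-39, 47, 4), (4, 49, -27), (-27, 5, 26), (26, 47, -6), (-6, 49, 18), (18, 23, -32), (-32, 41, 9), (9, 49, -12), … (92 more)
river cycle of g (length 102): (29, 7, -24), (-24, 41, 12), (12, 31, -39), (-39, 47, 4), (4, 49, -27), (-27, 5, 26), (26, 47, -6), (-6, 49, 18), (18, 23, -32), (-32, 41, 9), … (92 more)
cycles coincide ⇒ equivalent

yes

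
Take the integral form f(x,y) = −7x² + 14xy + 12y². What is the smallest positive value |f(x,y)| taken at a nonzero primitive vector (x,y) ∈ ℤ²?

river: ρ → (12,10,-9)
river: ρ → (-9,8,13)
river: ρ → (13,18,-4)
river: ρ → (-4,22,3)
river: ρ → (3,20,-11)
river: ρ → (-11,2,12)
river: ρ → (12,22,-1)
river: ρ → (-1,22,12)
river: ρ → (12,2,-11)
river: ρ → (-11,20,3)
river: ρ → (3,22,-4)
river: ρ → (-4,18,13)
river: ρ → (13,8,-9)
river: ρ → (-9,10,12)
river: ρ → (12,14,-7)
river: ρ → (-7,14,12)
closes: descent 0, river 16
min |a| on river = 1

1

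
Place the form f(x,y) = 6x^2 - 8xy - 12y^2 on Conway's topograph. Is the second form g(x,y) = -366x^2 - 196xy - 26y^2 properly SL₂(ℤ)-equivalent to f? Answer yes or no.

D₁ = 352, D₂ = 352
river cycle of f (length 6): (-12, 8, 6), (6, 16, -4), (-4, 16, 6), (6, 8, -12), (-12, 16, 2), (2, 16, -12)
river cycle of g (length 6): (2, 16, -12), (-12, 8, 6), (6, 16, -4), (-4, 16, 6), (6, 8, -12), (-12, 16, 2)
cycles coincide ⇒ equivalent

yes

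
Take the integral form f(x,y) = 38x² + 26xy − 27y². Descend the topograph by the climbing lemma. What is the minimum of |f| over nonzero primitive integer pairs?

river: ρ → (-27,28,37)
river: ρ → (37,46,-18)
river: ρ → (-18,62,13)
river: ρ → (13,68,-3)
river: ρ → (-3,64,57)
river: ρ → (57,50,-10)
river: ρ → (-10,50,57)
river: ρ → (57,64,-3)
river: ρ → (-3,68,13)
river: ρ → (13,62,-18)
river: ρ → (-18,46,37)
river: ρ → (37,28,-27)
river: ρ → (-27,26,38)
river: ρ → (38,50,-15)
river: ρ → (-15,40,53)
river: ρ → (53,66,-2)
river: ρ → (-2,66,53)
river: ρ → (53,40,-15)
river: ρ → (-15,50,38)
river: ρ → (38,26,-27)
closes: descent 0, river 20
min |a| on river = 2

2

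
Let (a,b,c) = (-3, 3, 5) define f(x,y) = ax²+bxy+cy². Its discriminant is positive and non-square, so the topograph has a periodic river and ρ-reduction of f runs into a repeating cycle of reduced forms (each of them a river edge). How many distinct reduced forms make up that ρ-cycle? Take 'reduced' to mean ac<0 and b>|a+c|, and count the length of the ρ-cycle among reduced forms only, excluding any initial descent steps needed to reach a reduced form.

D = 69, ⌊√D⌋ = 8
river: ρ → (5,7,-1)
river: ρ → (-1,7,5)
river: ρ → (5,3,-3)
river: ρ → (-3,3,5)
ρ-cycle length = 4 (tail of 0 descent steps not counted)

4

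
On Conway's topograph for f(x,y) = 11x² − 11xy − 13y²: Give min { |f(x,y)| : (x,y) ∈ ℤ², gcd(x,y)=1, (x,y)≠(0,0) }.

descent: ρ → (-13,11,11)  [lands on river]
river: ρ → (11,11,-13)
river: ρ → (-13,15,9)
river: ρ → (9,21,-7)
river: ρ → (-7,21,9)
river: ρ → (9,15,-13)
closes: descent 1, river 6
min |a| on river = 7

7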